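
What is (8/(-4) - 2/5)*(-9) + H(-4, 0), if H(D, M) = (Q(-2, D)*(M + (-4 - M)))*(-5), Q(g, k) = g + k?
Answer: -492/5 ≈ -98.400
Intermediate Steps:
H(D, M) = -40 + 20*D (H(D, M) = ((-2 + D)*(M + (-4 - M)))*(-5) = ((-2 + D)*(-4))*(-5) = (8 - 4*D)*(-5) = -40 + 20*D)
(8/(-4) - 2/5)*(-9) + H(-4, 0) = (8/(-4) - 2/5)*(-9) + (-40 + 20*(-4)) = (8*(-1/4) - 2*1/5)*(-9) + (-40 - 80) = (-2 - 2/5)*(-9) - 120 = -12/5*(-9) - 120 = 108/5 - 120 = -492/5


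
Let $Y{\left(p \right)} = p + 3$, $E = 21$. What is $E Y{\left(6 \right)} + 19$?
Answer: $208$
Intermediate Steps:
$Y{\left(p \right)} = 3 + p$
$E Y{\left(6 \right)} + 19 = 21 \left(3 + 6\right) + 19 = 21 \cdot 9 + 19 = 189 + 19 = 208$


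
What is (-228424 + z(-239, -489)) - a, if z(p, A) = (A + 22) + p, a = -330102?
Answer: 100972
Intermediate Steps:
z(p, A) = 22 + A + p (z(p, A) = (22 + A) + p = 22 + A + p)
(-228424 + z(-239, -489)) - a = (-228424 + (22 - 489 - 239)) - 1*(-330102) = (-228424 - 706) + 330102 = -229130 + 330102 = 100972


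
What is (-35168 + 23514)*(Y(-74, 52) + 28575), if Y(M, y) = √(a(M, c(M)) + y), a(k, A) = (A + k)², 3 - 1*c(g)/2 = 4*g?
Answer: -333013050 - 23308*√68657 ≈ -3.3912e+8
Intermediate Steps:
c(g) = 6 - 8*g
Y(M, y) = √(y + (6 - 7*M)²) (Y(M, y) = √(((6 - 8*M) + M)² + y) = √((6 - 7*M)² + y) = √(y + (6 - 7*M)²))
(-35168 + 23514)*(Y(-74, 52) + 28575) = (-35168 + 23514)*(√(52 + (-6 + 7*(-74))²) + 28575) = -11654*(√(52 + (-6 - 518)²) + 28575) = -11654*(√(52 + (-524)²) + 28575) = -11654*(√(52 + 274576) + 28575) = -11654*(√274628 + 28575) = -11654*(2*√68657 + 28575) = -11654*(28575 + 2*√68657) = -333013050 - 23308*√68657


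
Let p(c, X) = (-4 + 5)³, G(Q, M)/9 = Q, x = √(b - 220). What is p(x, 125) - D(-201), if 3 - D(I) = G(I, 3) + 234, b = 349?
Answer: -1577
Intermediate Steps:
x = √129 (x = √(349 - 220) = √129 ≈ 11.358)
G(Q, M) = 9*Q
D(I) = -231 - 9*I (D(I) = 3 - (9*I + 234) = 3 - (234 + 9*I) = 3 + (-234 - 9*I) = -231 - 9*I)
p(c, X) = 1 (p(c, X) = 1³ = 1)
p(x, 125) - D(-201) = 1 - (-231 - 9*(-201)) = 1 - (-231 + 1809) = 1 - 1*1578 = 1 - 1578 = -1577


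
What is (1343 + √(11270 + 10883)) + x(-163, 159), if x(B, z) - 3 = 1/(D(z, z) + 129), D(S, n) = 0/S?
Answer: 173635/129 + √22153 ≈ 1494.8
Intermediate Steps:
D(S, n) = 0
x(B, z) = 388/129 (x(B, z) = 3 + 1/(0 + 129) = 3 + 1/129 = 388/129)
(1343 + √(11270 + 10883)) + x(-163, 159) = (1343 + √(11270 + 10883)) + 388/129 = (1343 + √22153) + 388/129 = 173635/129 + √22153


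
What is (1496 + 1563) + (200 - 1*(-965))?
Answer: 4224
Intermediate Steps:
(1496 + 1563) + (200 - 1*(-965)) = 3059 + (200 + 965) = 3059 + 1165 = 4224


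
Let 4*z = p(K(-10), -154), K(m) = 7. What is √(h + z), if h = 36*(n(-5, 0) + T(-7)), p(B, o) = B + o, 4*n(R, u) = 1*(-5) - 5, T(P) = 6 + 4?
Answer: √933/2 ≈ 15.273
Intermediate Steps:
T(P) = 10
n(R, u) = -5/2 (n(R, u) = (1*(-5) - 5)/4 = (-5 - 5)/4 = (¼)*(-10) = -5/2)
h = 270 (h = 36*(-5/2 + 10) = 36*(15/2) = 270)
z = -147/4 (z = (7 - 154)/4 = (¼)*(-147) = -147/4 ≈ -36.750)
√(h + z) = √(270 - 147/4) = √(933/4) = √933/2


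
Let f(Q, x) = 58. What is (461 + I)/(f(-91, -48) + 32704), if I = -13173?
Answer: -6356/16381 ≈ -0.38801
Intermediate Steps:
(461 + I)/(f(-91, -48) + 32704) = (461 - 13173)/(58 + 32704) = -12712/32762 = -12712*1/32762 = -6356/16381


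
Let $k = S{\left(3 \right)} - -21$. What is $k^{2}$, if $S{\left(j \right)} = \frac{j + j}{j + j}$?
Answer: $484$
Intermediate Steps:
$S{\left(j \right)} = 1$ ($S{\left(j \right)} = \frac{2 j}{2 j} = 2 j \frac{1}{2 j} = 1$)
$k = 22$ ($k = 1 - -21 = 1 + 21 = 22$)
$k^{2} = 22^{2} = 484$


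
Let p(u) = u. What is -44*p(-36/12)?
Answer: 132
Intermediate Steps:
-44*p(-36/12) = -(-1584)/12 = -44*(-3) = 132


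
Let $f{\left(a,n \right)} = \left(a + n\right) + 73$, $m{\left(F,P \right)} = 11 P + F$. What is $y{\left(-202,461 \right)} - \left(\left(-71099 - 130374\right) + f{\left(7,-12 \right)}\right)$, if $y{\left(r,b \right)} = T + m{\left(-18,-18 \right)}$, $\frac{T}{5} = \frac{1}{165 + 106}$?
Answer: $\frac{54522224}{271} \approx 2.0119 \cdot 10^{5}$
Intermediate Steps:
$m{\left(F,P \right)} = F + 11 P$
$T = \frac{5}{271}$ ($T = \frac{5}{165 + 106} = \frac{5}{271} \approx 0.01845$)
$y{\left(r,b \right)} = - \frac{58531}{271}$ ($y{\left(r,b \right)} = \frac{5}{271} + \left(-18 + 11 \left(-18\right)\right) = \frac{5}{271} - 216 = - \frac{58531}{271}$)
$f{\left(a,n \right)} = 73 + a + n$
$y{\left(-202,461 \right)} - \left(\left(-71099 - 130374\right) + f{\left(7,-12 \right)}\right) = - \frac{58531}{271} - \left(\left(-71099 - 130374\right) + \left(73 + 7 - 12\right)\right) = - \frac{58531}{271} - \left(-201473 + 68\right) = - \frac{58531}{271} - -201405 = - \frac{58531}{271} + 201405 = \frac{54522224}{271}$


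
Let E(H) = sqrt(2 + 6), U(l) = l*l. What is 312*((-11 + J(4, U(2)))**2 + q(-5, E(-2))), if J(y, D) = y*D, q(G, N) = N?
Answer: 7800 + 624*sqrt(2) ≈ 8682.5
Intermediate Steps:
U(l) = l**2
E(H) = 2*sqrt(2) (E(H) = sqrt(8) = 2*sqrt(2))
J(y, D) = D*y
312*((-11 + J(4, U(2)))**2 + q(-5, E(-2))) = 312*((-11 + 2**2*4)**2 + 2*sqrt(2)) = 312*((-11 + 4*4)**2 + 2*sqrt(2)) = 312*((-11 + 16)**2 + 2*sqrt(2)) = 312*(5**2 + 2*sqrt(2)) = 312*(25 + 2*sqrt(2)) = 7800 + 624*sqrt(2)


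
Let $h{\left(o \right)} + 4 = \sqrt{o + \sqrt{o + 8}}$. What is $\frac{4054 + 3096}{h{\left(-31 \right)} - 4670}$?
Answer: $- \frac{7150}{4674 - \sqrt{-31 + i \sqrt{23}}} \approx -1.5299 - 0.001828 i$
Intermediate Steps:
$h{\left(o \right)} = -4 + \sqrt{o + \sqrt{8 + o}}$ ($h{\left(o \right)} = -4 + \sqrt{o + \sqrt{o + 8}} = -4 + \sqrt{o + \sqrt{8 + o}}$)
$\frac{4054 + 3096}{h{\left(-31 \right)} - 4670} = \frac{4054 + 3096}{\left(-4 + \sqrt{-31 + \sqrt{8 - 31}}\right) - 4670} = \frac{7150}{\left(-4 + \sqrt{-31 + \sqrt{-23}}\right) - 4670} = \frac{7150}{\left(-4 + \sqrt{-31 + i \sqrt{23}}\right) - 4670} = \frac{7150}{-4674 + \sqrt{-31 + i \sqrt{23}}}$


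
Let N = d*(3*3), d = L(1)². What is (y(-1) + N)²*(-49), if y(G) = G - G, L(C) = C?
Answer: -3969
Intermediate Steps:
d = 1 (d = 1² = 1)
y(G) = 0
N = 9 (N = 1*(3*3) = 1*9 = 9)
(y(-1) + N)²*(-49) = (0 + 9)²*(-49) = 9²*(-49) = 81*(-49) = -3969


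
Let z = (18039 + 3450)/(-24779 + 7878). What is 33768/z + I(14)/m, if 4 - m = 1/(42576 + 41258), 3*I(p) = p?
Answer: -2102984902012/79186965 ≈ -26557.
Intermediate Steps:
I(p) = p/3
m = 335335/83834 (m = 4 - 1/(42576 + 41258) = 4 - 1/83834 = 335335/83834 ≈ 4.0000)
z = -21489/16901 (z = 21489/(-16901) = 21489*(-1/16901) = -21489/16901 ≈ -1.2715)
33768/z + I(14)/m = 33768/(-21489/16901) + ((1/3)*14)/(335335/83834) = 33768*(-16901/21489) + (14/3)*(83834/335335) = -190237656/7163 + 167668/143715 = -2102984902012/79186965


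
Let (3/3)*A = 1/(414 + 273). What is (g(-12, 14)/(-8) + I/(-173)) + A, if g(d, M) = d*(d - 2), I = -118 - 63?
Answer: -2371351/118851 ≈ -19.952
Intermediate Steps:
I = -181
g(d, M) = d*(-2 + d)
A = 1/687 (A = 1/(414 + 273) = 1/687 ≈ 0.0014556)
(g(-12, 14)/(-8) + I/(-173)) + A = (-12*(-2 - 12)/(-8) - 181/(-173)) + 1/687 = (-12*(-14)*(-1/8) - 181*(-1/173)) + 1/687 = (168*(-1/8) + 181/173) + 1/687 = (-21 + 181/173) + 1/687 = -3452/173 + 1/687 = -2371351/118851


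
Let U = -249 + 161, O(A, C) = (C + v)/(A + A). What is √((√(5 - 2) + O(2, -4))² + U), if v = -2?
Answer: I*√(331 + 12*√3)/2 ≈ 9.378*I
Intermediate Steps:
O(A, C) = (-2 + C)/(2*A) (O(A, C) = (C - 2)/(A + A) = (-2 + C)/((2*A)) = (-2 + C)*(1/(2*A)) = (-2 + C)/(2*A))
U = -88
√((√(5 - 2) + O(2, -4))² + U) = √((√(5 - 2) + (½)*(-2 - 4)/2)² - 88) = √((√3 + (½)*(½)*(-6))² - 88) = √((√3 - 3/2)² - 88) = √((-3/2 + √3)² - 88) = √(-88 + (-3/2 + √3)²)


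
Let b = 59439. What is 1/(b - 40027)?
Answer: 1/19412 ≈ 5.1515e-5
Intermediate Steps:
1/(b - 40027) = 1/(59439 - 40027) = 1/19412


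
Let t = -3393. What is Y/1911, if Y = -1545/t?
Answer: 515/2161341 ≈ 0.00023828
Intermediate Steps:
Y = 515/1131 (Y = -1545/(-3393) = -1545*(-1/3393) = 515/1131 ≈ 0.45535)
Y/1911 = (515/1131)/1911 = (515/1131)*(1/1911) = 515/2161341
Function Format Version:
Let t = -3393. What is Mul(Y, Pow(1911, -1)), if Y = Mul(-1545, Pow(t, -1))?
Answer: Rational(515, 2161341) ≈ 0.00023828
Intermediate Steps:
Y = Rational(515, 1131) (Y = Mul(-1545, Pow(-3393, -1)) = Mul(-1545, Rational(-1, 3393)) = Rational(515, 1131) ≈ 0.45535)
Mul(Y, Pow(1911, -1)) = Mul(Rational(515, 1131), Pow(1911, -1)) = Mul(Rational(515, 1131), Rational(1, 1911)) = Rational(515, 2161341)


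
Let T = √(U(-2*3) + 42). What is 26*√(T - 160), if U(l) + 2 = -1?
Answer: 26*√(-160 + √39) ≈ 322.39*I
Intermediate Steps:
U(l) = -3 (U(l) = -2 - 1 = -3)
T = √39 (T = √(-3 + 42) = √39 ≈ 6.2450)
26*√(T - 160) = 26*√(√39 - 160) = 26*√(-160 + √39)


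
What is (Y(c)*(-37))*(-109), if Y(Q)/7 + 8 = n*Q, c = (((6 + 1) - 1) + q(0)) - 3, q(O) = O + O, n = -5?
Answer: -649313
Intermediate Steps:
q(O) = 2*O
c = 3 (c = (((6 + 1) - 1) + 2*0) - 3 = ((7 - 1) + 0) - 3 = (6 + 0) - 3 = 6 - 3 = 3)
Y(Q) = -56 - 35*Q (Y(Q) = -56 + 7*(-5*Q) = -56 - 35*Q)
(Y(c)*(-37))*(-109) = ((-56 - 35*3)*(-37))*(-109) = ((-56 - 105)*(-37))*(-109) = -161*(-37)*(-109) = 5957*(-109) = -649313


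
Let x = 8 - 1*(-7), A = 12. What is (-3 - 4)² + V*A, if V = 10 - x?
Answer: -11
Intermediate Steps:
x = 15 (x = 8 + 7 = 15)
V = -5 (V = 10 - 1*15 = 10 - 15 = -5)
(-3 - 4)² + V*A = (-3 - 4)² - 5*12 = (-7)² - 60 = 49 - 60 = -11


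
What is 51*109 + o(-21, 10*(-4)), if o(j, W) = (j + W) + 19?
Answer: 5517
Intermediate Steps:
o(j, W) = 19 + W + j (o(j, W) = (W + j) + 19 = 19 + W + j)
51*109 + o(-21, 10*(-4)) = 51*109 + (19 + 10*(-4) - 21) = 5559 + (19 - 40 - 21) = 5559 - 42 = 5517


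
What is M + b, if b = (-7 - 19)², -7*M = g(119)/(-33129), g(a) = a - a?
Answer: 676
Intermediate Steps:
g(a) = 0
M = 0 (M = -0/(-33129) = -0*(-1)/33129 = -⅐*0 = 0)
b = 676 (b = (-26)² = 676)
M + b = 0 + 676 = 676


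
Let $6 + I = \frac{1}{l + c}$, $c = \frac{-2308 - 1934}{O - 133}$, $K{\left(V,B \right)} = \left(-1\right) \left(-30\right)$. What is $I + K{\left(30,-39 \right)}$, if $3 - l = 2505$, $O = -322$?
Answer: $\frac{3888511}{162024} \approx 24.0$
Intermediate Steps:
$K{\left(V,B \right)} = 30$
$c = \frac{606}{65}$ ($c = \frac{-2308 - 1934}{-322 - 133} = - \frac{4242}{-455} = \left(-4242\right) \left(- \frac{1}{455}\right) = \frac{606}{65} \approx 9.3231$)
$l = -2502$ ($l = 3 - 2505 = -2502$)
$I = - \frac{972209}{162024}$ ($I = -6 + \frac{1}{-2502 + \frac{606}{65}} = -6 + \frac{1}{- \frac{162024}{65}} = -6 - \frac{65}{162024} = - \frac{972209}{162024} \approx -6.0004$)
$I + K{\left(30,-39 \right)} = - \frac{972209}{162024} + 30 = \frac{3888511}{162024}$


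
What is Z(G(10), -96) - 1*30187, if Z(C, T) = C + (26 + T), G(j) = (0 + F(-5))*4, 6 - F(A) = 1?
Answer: -30237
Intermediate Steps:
F(A) = 5 (F(A) = 6 - 1*1 = 6 - 1 = 5)
G(j) = 20 (G(j) = (0 + 5)*4 = 5*4 = 20)
Z(C, T) = 26 + C + T
Z(G(10), -96) - 1*30187 = (26 + 20 - 96) - 1*30187 = -50 - 30187 = -30237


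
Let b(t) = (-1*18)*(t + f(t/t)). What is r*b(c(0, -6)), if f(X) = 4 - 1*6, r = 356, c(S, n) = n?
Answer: 51264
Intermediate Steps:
f(X) = -2 (f(X) = 4 - 6 = -2)
b(t) = 36 - 18*t (b(t) = (-1*18)*(t - 2) = -18*(-2 + t) = 36 - 18*t)
r*b(c(0, -6)) = 356*(36 - 18*(-6)) = 356*(36 + 108) = 356*144 = 51264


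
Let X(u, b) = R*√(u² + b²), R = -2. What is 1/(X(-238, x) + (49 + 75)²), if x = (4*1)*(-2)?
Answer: 961/14762159 + √14177/59048636 ≈ 6.7115e-5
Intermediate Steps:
x = -8 (x = 4*(-2) = -8)
X(u, b) = -2*√(b² + u²) (X(u, b) = -2*√(u² + b²) = -2*√(b² + u²))
1/(X(-238, x) + (49 + 75)²) = 1/(-2*√((-8)² + (-238)²) + (49 + 75)²) = 1/(-2*√(64 + 56644) + 124²) = 1/(-4*√14177 + 15376) = 1/(15376 - 4*√14177)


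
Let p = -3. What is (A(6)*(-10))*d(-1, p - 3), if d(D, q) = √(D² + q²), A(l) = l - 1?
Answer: -50*√37 ≈ -304.14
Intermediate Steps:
A(l) = -1 + l
(A(6)*(-10))*d(-1, p - 3) = ((-1 + 6)*(-10))*√((-1)² + (-3 - 3)²) = (5*(-10))*√(1 + (-6)²) = -50*√(1 + 36) = -50*√37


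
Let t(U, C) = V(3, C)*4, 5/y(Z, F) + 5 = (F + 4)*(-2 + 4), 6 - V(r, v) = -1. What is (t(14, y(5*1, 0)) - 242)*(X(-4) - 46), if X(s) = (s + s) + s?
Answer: 12412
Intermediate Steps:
X(s) = 3*s (X(s) = 2*s + s = 3*s)
V(r, v) = 7 (V(r, v) = 6 - 1*(-1) = 6 + 1 = 7)
y(Z, F) = 5/(3 + 2*F) (y(Z, F) = 5/(-5 + (F + 4)*(-2 + 4)) = 5/(-5 + (4 + F)*2) = 5/(-5 + (8 + 2*F)) = 5/(3 + 2*F))
t(U, C) = 28 (t(U, C) = 7*4 = 28)
(t(14, y(5*1, 0)) - 242)*(X(-4) - 46) = (28 - 242)*(3*(-4) - 46) = -214*(-12 - 46) = -214*(-58) = 12412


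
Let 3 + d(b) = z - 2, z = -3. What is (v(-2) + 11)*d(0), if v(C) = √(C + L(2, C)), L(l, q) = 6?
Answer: -104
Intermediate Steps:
d(b) = -8 (d(b) = -3 + (-3 - 2) = -3 - 5 = -8)
v(C) = √(6 + C) (v(C) = √(C + 6) = √(6 + C))
(v(-2) + 11)*d(0) = (√(6 - 2) + 11)*(-8) = (√4 + 11)*(-8) = (2 + 11)*(-8) = 13*(-8) = -104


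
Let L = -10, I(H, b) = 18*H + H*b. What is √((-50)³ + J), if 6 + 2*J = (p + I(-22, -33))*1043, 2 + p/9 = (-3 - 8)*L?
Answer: √553990 ≈ 744.30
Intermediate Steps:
p = 972 (p = -18 + 9*((-3 - 8)*(-10)) = -18 + 9*(-11*(-10)) = -18 + 9*110 = -18 + 990 = 972)
J = 678990 (J = -3 + ((972 - 22*(18 - 33))*1043)/2 = -3 + ((972 - 22*(-15))*1043)/2 = -3 + ((972 + 330)*1043)/2 = -3 + (1302*1043)/2 = -3 + (½)*1357986 = -3 + 678993 = 678990)
√((-50)³ + J) = √((-50)³ + 678990) = √(-125000 + 678990) = √553990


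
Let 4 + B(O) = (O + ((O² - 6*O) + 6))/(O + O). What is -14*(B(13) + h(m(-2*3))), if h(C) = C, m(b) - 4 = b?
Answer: 322/13 ≈ 24.769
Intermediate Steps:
m(b) = 4 + b
B(O) = -4 + (6 + O² - 5*O)/(2*O) (B(O) = -4 + (O + ((O² - 6*O) + 6))/(O + O) = -4 + (O + (6 + O² - 6*O))/((2*O)) = -4 + (6 + O² - 5*O)*(1/(2*O)) = -4 + (6 + O² - 5*O)/(2*O))
-14*(B(13) + h(m(-2*3))) = -14*((½)*(6 + 13*(-13 + 13))/13 + (4 - 2*3)) = -14*((½)*(1/13)*(6 + 13*0) + (4 - 6)) = -14*((½)*(1/13)*(6 + 0) - 2) = -14*((½)*(1/13)*6 - 2) = -14*(3/13 - 2) = -14*(-23/13) = 322/13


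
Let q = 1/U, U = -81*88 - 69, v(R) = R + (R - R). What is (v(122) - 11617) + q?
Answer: -82729516/7197 ≈ -11495.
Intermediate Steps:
v(R) = R (v(R) = R + 0 = R)
U = -7197 (U = -7128 - 69 = -7197)
q = -1/7197 (q = 1/(-7197) = -1/7197 ≈ -0.00013895)
(v(122) - 11617) + q = (122 - 11617) - 1/7197 = -11495 - 1/7197 = -82729516/7197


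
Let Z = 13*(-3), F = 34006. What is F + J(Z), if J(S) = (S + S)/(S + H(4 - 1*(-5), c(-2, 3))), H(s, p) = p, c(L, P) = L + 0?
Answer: 1394324/41 ≈ 34008.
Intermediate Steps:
c(L, P) = L
Z = -39
J(S) = 2*S/(-2 + S) (J(S) = (S + S)/(S - 2) = (2*S)/(-2 + S) = 2*S/(-2 + S))
F + J(Z) = 34006 + 2*(-39)/(-2 - 39) = 34006 + 2*(-39)/(-41) = 34006 + 2*(-39)*(-1/41) = 34006 + 78/41 = 1394324/41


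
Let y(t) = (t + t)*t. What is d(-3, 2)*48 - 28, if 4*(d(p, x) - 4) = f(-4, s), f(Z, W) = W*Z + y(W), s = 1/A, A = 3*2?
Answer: 470/3 ≈ 156.67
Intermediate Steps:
y(t) = 2*t**2 (y(t) = (2*t)*t = 2*t**2)
A = 6
s = 1/6 ≈ 0.16667
f(Z, W) = 2*W**2 + W*Z (f(Z, W) = W*Z + 2*W**2 = 2*W**2 + W*Z)
d(p, x) = 277/72 (d(p, x) = 4 + ((-4 + 2*(1/6))/6)/4 = 4 + ((-4 + 1/3)/6)/4 = 4 + ((1/6)*(-11/3))/4 = 4 + (1/4)*(-11/18) = 4 - 11/72 = 277/72)
d(-3, 2)*48 - 28 = (277/72)*48 - 28 = 554/3 - 28 = 470/3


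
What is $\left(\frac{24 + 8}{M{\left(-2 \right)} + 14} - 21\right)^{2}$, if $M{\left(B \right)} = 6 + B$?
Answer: $\frac{29929}{81} \approx 369.49$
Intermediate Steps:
$\left(\frac{24 + 8}{M{\left(-2 \right)} + 14} - 21\right)^{2} = \left(\frac{24 + 8}{\left(6 - 2\right) + 14} - 21\right)^{2} = \left(\frac{32}{4 + 14} - 21\right)^{2} = \left(\frac{32}{18} - 21\right)^{2} = \left(32 \cdot \frac{1}{18} - 21\right)^{2} = \left(\frac{16}{9} - 21\right)^{2} = \left(- \frac{173}{9}\right)^{2} = \frac{29929}{81}$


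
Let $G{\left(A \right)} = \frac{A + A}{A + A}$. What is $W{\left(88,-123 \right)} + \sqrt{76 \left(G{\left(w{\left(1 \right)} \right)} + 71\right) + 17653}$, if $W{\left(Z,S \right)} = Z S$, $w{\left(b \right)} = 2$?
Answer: $-10824 + 25 \sqrt{37} \approx -10672.0$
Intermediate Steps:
$G{\left(A \right)} = 1$ ($G{\left(A \right)} = \frac{2 A}{2 A} = 2 A \frac{1}{2 A} = 1$)
$W{\left(Z,S \right)} = S Z$
$W{\left(88,-123 \right)} + \sqrt{76 \left(G{\left(w{\left(1 \right)} \right)} + 71\right) + 17653} = \left(-123\right) 88 + \sqrt{76 \left(1 + 71\right) + 17653} = -10824 + \sqrt{76 \cdot 72 + 17653} = -10824 + \sqrt{5472 + 17653} = -10824 + \sqrt{23125} = -10824 + 25 \sqrt{37}$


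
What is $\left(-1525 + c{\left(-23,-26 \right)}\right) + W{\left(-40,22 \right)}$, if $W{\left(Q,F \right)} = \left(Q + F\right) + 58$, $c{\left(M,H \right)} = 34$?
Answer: $-1451$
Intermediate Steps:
$W{\left(Q,F \right)} = 58 + F + Q$ ($W{\left(Q,F \right)} = \left(F + Q\right) + 58 = 58 + F + Q$)
$\left(-1525 + c{\left(-23,-26 \right)}\right) + W{\left(-40,22 \right)} = \left(-1525 + 34\right) + \left(58 + 22 - 40\right) = -1491 + 40 = -1451$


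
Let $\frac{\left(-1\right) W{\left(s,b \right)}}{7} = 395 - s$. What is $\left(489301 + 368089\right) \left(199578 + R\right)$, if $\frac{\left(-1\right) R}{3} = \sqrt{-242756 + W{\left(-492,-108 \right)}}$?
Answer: $171116181420 - 2572170 i \sqrt{248965} \approx 1.7112 \cdot 10^{11} - 1.2834 \cdot 10^{9} i$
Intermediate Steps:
$W{\left(s,b \right)} = -2765 + 7 s$ ($W{\left(s,b \right)} = - 7 \left(395 - s\right) = -2765 + 7 s$)
$R = - 3 i \sqrt{248965}$ ($R = - 3 \sqrt{-242756 + \left(-2765 + 7 \left(-492\right)\right)} = - 3 \sqrt{-242756 - 6209} = - 3 \sqrt{-248965} = - 3 i \sqrt{248965} \approx - 1496.9 i$)
$\left(489301 + 368089\right) \left(199578 + R\right) = \left(489301 + 368089\right) \left(199578 - 3 i \sqrt{248965}\right) = 857390 \left(199578 - 3 i \sqrt{248965}\right) = 171116181420 - 2572170 i \sqrt{248965}$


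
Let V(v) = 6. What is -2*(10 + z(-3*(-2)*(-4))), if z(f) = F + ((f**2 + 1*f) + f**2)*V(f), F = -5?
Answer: -13546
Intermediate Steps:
z(f) = -5 + 6*f + 12*f**2 (z(f) = -5 + ((f**2 + 1*f) + f**2)*6 = -5 + ((f**2 + f) + f**2)*6 = -5 + ((f + f**2) + f**2)*6 = -5 + (f + 2*f**2)*6 = -5 + (6*f + 12*f**2) = -5 + 6*f + 12*f**2)
-2*(10 + z(-3*(-2)*(-4))) = -2*(10 + (-5 + 6*(-3*(-2)*(-4)) + 12*(-3*(-2)*(-4))**2)) = -2*(10 + (-5 + 6*(6*(-4)) + 12*(6*(-4))**2)) = -2*(10 + (-5 + 6*(-24) + 12*(-24)**2)) = -2*(10 + (-5 - 144 + 12*576)) = -2*(10 + (-5 - 144 + 6912)) = -2*(10 + 6763) = -2*6773 = -13546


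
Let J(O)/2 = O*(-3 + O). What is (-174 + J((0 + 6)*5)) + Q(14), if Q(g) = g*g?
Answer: 1642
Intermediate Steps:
Q(g) = g²
J(O) = 2*O*(-3 + O) (J(O) = 2*(O*(-3 + O)) = 2*O*(-3 + O))
(-174 + J((0 + 6)*5)) + Q(14) = (-174 + 2*((0 + 6)*5)*(-3 + (0 + 6)*5)) + 14² = (-174 + 2*(6*5)*(-3 + 6*5)) + 196 = (-174 + 2*30*(-3 + 30)) + 196 = (-174 + 2*30*27) + 196 = (-174 + 1620) + 196 = 1446 + 196 = 1642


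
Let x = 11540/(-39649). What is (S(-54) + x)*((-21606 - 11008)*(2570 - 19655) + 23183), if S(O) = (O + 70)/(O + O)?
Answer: -261997758383648/1070523 ≈ -2.4474e+8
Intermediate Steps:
S(O) = (70 + O)/(2*O) (S(O) = (70 + O)/((2*O)) = (70 + O)*(1/(2*O)) = (70 + O)/(2*O))
x = -11540/39649 (x = 11540*(-1/39649) = -11540/39649 ≈ -0.29105)
(S(-54) + x)*((-21606 - 11008)*(2570 - 19655) + 23183) = ((½)*(70 - 54)/(-54) - 11540/39649)*((-21606 - 11008)*(2570 - 19655) + 23183) = ((½)*(-1/54)*16 - 11540/39649)*(-32614*(-17085) + 23183) = (-4/27 - 11540/39649)*(557210190 + 23183) = -470176/1070523*557233373 = -261997758383648/1070523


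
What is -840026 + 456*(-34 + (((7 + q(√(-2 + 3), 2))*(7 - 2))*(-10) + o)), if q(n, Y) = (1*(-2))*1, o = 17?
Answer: -961778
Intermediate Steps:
q(n, Y) = -2 (q(n, Y) = -2*1 = -2)
-840026 + 456*(-34 + (((7 + q(√(-2 + 3), 2))*(7 - 2))*(-10) + o)) = -840026 + 456*(-34 + (((7 - 2)*(7 - 2))*(-10) + 17)) = -840026 + 456*(-34 + ((5*5)*(-10) + 17)) = -840026 + 456*(-34 + (25*(-10) + 17)) = -840026 + 456*(-34 + (-250 + 17)) = -840026 + 456*(-34 - 233) = -840026 + 456*(-267) = -840026 - 121752 = -961778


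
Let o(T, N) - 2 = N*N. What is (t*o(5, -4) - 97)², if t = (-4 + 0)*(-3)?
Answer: 14161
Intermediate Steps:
o(T, N) = 2 + N² (o(T, N) = 2 + N*N = 2 + N²)
t = 12 (t = -4*(-3) = 12)
(t*o(5, -4) - 97)² = (12*(2 + (-4)²) - 97)² = (12*(2 + 16) - 97)² = (12*18 - 97)² = (216 - 97)² = 119² = 14161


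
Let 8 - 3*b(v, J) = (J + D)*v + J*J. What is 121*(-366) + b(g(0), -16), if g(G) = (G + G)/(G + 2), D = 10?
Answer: -133106/3 ≈ -44369.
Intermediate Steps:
g(G) = 2*G/(2 + G) (g(G) = (2*G)/(2 + G) = 2*G/(2 + G))
b(v, J) = 8/3 - J**2/3 - v*(10 + J)/3 (b(v, J) = 8/3 - ((J + 10)*v + J*J)/3 = 8/3 - ((10 + J)*v + J**2)/3 = 8/3 - (v*(10 + J) + J**2)/3 = 8/3 - (J**2 + v*(10 + J))/3 = 8/3 + (-J**2/3 - v*(10 + J)/3) = 8/3 - J**2/3 - v*(10 + J)/3)
121*(-366) + b(g(0), -16) = 121*(-366) + (8/3 - 20*0/(3*(2 + 0)) - 1/3*(-16)**2 - 1/3*(-16)*2*0/(2 + 0)) = -44286 + (8/3 - 20*0/(3*2) - 1/3*256 - 1/3*(-16)*2*0/2) = -44286 + (8/3 - 20*0/(3*2) - 256/3 - 1/3*(-16)*2*0*(1/2)) = -44286 + (8/3 - 10/3*0 - 256/3 - 1/3*(-16)*0) = -44286 + (8/3 + 0 - 256/3 + 0) = -44286 - 248/3 = -133106/3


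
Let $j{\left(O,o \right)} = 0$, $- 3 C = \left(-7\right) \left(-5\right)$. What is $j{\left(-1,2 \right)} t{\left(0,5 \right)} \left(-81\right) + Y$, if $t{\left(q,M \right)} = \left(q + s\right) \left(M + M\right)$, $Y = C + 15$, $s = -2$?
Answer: $\frac{10}{3} \approx 3.3333$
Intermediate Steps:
$C = - \frac{35}{3}$ ($C = - \frac{\left(-7\right) \left(-5\right)}{3} = \left(- \frac{1}{3}\right) 35 = - \frac{35}{3} \approx -11.667$)
$Y = \frac{10}{3}$ ($Y = - \frac{35}{3} + 15 = \frac{10}{3} \approx 3.3333$)
$t{\left(q,M \right)} = 2 M \left(-2 + q\right)$ ($t{\left(q,M \right)} = \left(q - 2\right) \left(M + M\right) = \left(-2 + q\right) 2 M = 2 M \left(-2 + q\right)$)
$j{\left(-1,2 \right)} t{\left(0,5 \right)} \left(-81\right) + Y = 0 \cdot 2 \cdot 5 \left(-2 + 0\right) \left(-81\right) + \frac{10}{3} = 0 \cdot 2 \cdot 5 \left(-2\right) \left(-81\right) + \frac{10}{3} = 0 \left(-20\right) \left(-81\right) + \frac{10}{3} = 0 \left(-81\right) + \frac{10}{3} = 0 + \frac{10}{3} = \frac{10}{3}$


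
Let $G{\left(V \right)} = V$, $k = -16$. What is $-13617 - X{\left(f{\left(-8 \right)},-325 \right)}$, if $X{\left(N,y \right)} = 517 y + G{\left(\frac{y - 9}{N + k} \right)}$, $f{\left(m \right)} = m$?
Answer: $\frac{1852729}{12} \approx 1.5439 \cdot 10^{5}$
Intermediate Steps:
$X{\left(N,y \right)} = 517 y + \frac{-9 + y}{-16 + N}$ ($X{\left(N,y \right)} = 517 y + \frac{y - 9}{N - 16} = 517 y + \frac{-9 + y}{-16 + N}$)
$-13617 - X{\left(f{\left(-8 \right)},-325 \right)} = -13617 - \frac{-9 - 325 + 517 \left(-325\right) \left(-16 - 8\right)}{-16 - 8} = -13617 - \frac{-9 - 325 + 517 \left(-325\right) \left(-24\right)}{-24} = -13617 - - \frac{-9 - 325 + 4032600}{24} = -13617 - \left(- \frac{1}{24}\right) 4032266 = -13617 - - \frac{2016133}{12} = -13617 + \frac{2016133}{12} = \frac{1852729}{12}$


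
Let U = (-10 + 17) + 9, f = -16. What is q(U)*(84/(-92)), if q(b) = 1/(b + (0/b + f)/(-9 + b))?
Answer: -49/736 ≈ -0.066576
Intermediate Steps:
U = 16 (U = 7 + 9 = 16)
q(b) = 1/(b - 16/(-9 + b)) (q(b) = 1/(b + (0/b - 16)/(-9 + b)) = 1/(b + (0 - 16)/(-9 + b)) = 1/(b - 16/(-9 + b)))
q(U)*(84/(-92)) = ((9 - 1*16)/(16 - 1*16² + 9*16))*(84/(-92)) = ((9 - 16)/(16 - 1*256 + 144))*(84*(-1/92)) = (-7/(16 - 256 + 144))*(-21/23) = (-7/(-96))*(-21/23) = -1/96*(-7)*(-21/23) = (7/96)*(-21/23) = -49/736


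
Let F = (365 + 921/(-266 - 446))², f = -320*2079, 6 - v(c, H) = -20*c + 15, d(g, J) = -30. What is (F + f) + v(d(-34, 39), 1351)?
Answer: -270508669535/506944 ≈ -5.3361e+5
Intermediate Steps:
v(c, H) = -9 + 20*c (v(c, H) = 6 - (-20*c + 15) = 6 - (15 - 20*c) = 6 + (-15 + 20*c) = -9 + 20*c)
f = -665280
F = 67059763681/506944 (F = (365 + 921/(-712))² = (365 + 921*(-1/712))² = (365 - 921/712)² = (258959/712)² = 67059763681/506944 ≈ 1.3228e+5)
(F + f) + v(d(-34, 39), 1351) = (67059763681/506944 - 665280) + (-9 + 20*(-30)) = -270199940639/506944 + (-9 - 600) = -270199940639/506944 - 609 = -270508669535/506944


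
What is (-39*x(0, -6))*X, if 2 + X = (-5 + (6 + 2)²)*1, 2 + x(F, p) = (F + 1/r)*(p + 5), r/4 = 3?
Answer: 18525/4 ≈ 4631.3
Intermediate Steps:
r = 12 (r = 4*3 = 12)
x(F, p) = -2 + (5 + p)*(1/12 + F) (x(F, p) = -2 + (F + 1/12)*(p + 5) = -2 + (F + 1/12)*(5 + p) = -2 + (1/12 + F)*(5 + p) = -2 + (5 + p)*(1/12 + F))
X = 57 (X = -2 + (-5 + (6 + 2)²)*1 = -2 + (-5 + 8²)*1 = -2 + (-5 + 64)*1 = -2 + 59*1 = -2 + 59 = 57)
(-39*x(0, -6))*X = -39*(-19/12 + 5*0 + (1/12)*(-6) + 0*(-6))*57 = -39*(-19/12 + 0 - ½ + 0)*57 = -39*(-25/12)*57 = (325/4)*57 = 18525/4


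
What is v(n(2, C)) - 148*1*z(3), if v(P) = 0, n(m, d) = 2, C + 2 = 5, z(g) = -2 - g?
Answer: 740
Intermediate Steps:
C = 3 (C = -2 + 5 = 3)
v(n(2, C)) - 148*1*z(3) = 0 - 148*1*(-2 - 1*3) = 0 - 148*1*(-2 - 3) = 0 - 148*1*(-5) = 0 - (-740) = 0 - 148*(-5) = 0 + 740 = 740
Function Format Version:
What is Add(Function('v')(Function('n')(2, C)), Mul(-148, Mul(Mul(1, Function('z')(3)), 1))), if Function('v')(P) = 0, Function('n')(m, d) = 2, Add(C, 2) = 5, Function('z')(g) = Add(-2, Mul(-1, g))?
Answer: 740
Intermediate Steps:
C = 3 (C = Add(-2, 5) = 3)
Add(Function('v')(Function('n')(2, C)), Mul(-148, Mul(Mul(1, Function('z')(3)), 1))) = Add(0, Mul(-148, Mul(Mul(1, Add(-2, Mul(-1, 3))), 1))) = Add(0, Mul(-148, Mul(Mul(1, Add(-2, -3)), 1))) = Add(0, Mul(-148, Mul(Mul(1, -5), 1))) = Add(0, Mul(-148, Mul(-5, 1))) = Add(0, Mul(-148, -5)) = Add(0, 740) = 740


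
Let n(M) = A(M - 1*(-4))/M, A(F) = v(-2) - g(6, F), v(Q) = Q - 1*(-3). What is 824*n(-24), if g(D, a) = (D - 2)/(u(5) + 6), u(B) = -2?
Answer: 0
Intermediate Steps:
g(D, a) = -1/2 + D/4 (g(D, a) = (D - 2)/(-2 + 6) = (-2 + D)/4 = (-2 + D)*(1/4) = -1/2 + D/4)
v(Q) = 3 + Q (v(Q) = Q + 3 = 3 + Q)
A(F) = 0 (A(F) = (3 - 2) - (-1/2 + (1/4)*6) = 1 - (-1/2 + 3/2) = 1 - 1*1 = 1 - 1 = 0)
n(M) = 0 (n(M) = 0/M = 0)
824*n(-24) = 824*0 = 0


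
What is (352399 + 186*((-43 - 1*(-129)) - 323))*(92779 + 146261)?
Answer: 73700095680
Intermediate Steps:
(352399 + 186*((-43 - 1*(-129)) - 323))*(92779 + 146261) = (352399 + 186*((-43 + 129) - 323))*239040 = (352399 + 186*(86 - 323))*239040 = (352399 + 186*(-237))*239040 = (352399 - 44082)*239040 = 308317*239040 = 73700095680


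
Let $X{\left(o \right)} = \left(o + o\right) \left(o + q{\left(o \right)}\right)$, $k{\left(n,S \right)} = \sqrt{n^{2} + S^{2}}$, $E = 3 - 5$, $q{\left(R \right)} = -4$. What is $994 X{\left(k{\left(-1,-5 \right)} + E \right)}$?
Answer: $75544 - 15904 \sqrt{26} \approx -5550.8$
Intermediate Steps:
$E = -2$ ($E = 3 - 5 = -2$)
$k{\left(n,S \right)} = \sqrt{S^{2} + n^{2}}$
$X{\left(o \right)} = 2 o \left(-4 + o\right)$ ($X{\left(o \right)} = \left(o + o\right) \left(o - 4\right) = 2 o \left(-4 + o\right)$)
$994 X{\left(k{\left(-1,-5 \right)} + E \right)} = 994 \cdot 2 \left(\sqrt{\left(-5\right)^{2} + \left(-1\right)^{2}} - 2\right) \left(-4 - \left(2 - \sqrt{\left(-5\right)^{2} + \left(-1\right)^{2}}\right)\right) = 994 \cdot 2 \left(\sqrt{25 + 1} - 2\right) \left(-4 - \left(2 - \sqrt{25 + 1}\right)\right) = 994 \cdot 2 \left(\sqrt{26} - 2\right) \left(-4 - \left(2 - \sqrt{26}\right)\right) = 994 \cdot 2 \left(-2 + \sqrt{26}\right) \left(-4 - \left(2 - \sqrt{26}\right)\right) = 994 \cdot 2 \left(-2 + \sqrt{26}\right) \left(-6 + \sqrt{26}\right) = 994 \cdot 2 \left(-6 + \sqrt{26}\right) \left(-2 + \sqrt{26}\right) = 1988 \left(-6 + \sqrt{26}\right) \left(-2 + \sqrt{26}\right)$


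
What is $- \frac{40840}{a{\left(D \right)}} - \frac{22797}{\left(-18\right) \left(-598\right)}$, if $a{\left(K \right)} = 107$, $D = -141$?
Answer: $- \frac{49115671}{127972} \approx -383.8$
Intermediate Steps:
$- \frac{40840}{a{\left(D \right)}} - \frac{22797}{\left(-18\right) \left(-598\right)} = - \frac{40840}{107} - \frac{22797}{\left(-18\right) \left(-598\right)} = \left(-40840\right) \frac{1}{107} - \frac{22797}{10764} = - \frac{40840}{107} - \frac{2533}{1196} = - \frac{49115671}{127972}$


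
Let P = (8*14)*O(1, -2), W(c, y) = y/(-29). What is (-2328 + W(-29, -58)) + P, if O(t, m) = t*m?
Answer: -2550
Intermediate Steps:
O(t, m) = m*t
W(c, y) = -y/29 (W(c, y) = y*(-1/29) = -y/29)
P = -224 (P = (8*14)*(-2*1) = 112*(-2) = -224)
(-2328 + W(-29, -58)) + P = (-2328 - 1/29*(-58)) - 224 = (-2328 + 2) - 224 = -2326 - 224 = -2550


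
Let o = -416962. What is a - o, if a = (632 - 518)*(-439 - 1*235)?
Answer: 340126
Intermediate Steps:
a = -76836 (a = 114*(-439 - 235) = 114*(-674) = -76836)
a - o = -76836 - 1*(-416962) = -76836 + 416962 = 340126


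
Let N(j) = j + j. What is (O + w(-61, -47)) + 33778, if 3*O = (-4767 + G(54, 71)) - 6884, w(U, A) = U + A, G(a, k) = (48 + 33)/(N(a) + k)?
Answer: 15995342/537 ≈ 29786.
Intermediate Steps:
N(j) = 2*j
G(a, k) = 81/(k + 2*a) (G(a, k) = (48 + 33)/(2*a + k) = 81/(k + 2*a))
w(U, A) = A + U
O = -2085448/537 (O = ((-4767 + 81/(71 + 2*54)) - 6884)/3 = ((-4767 + 81/(71 + 108)) - 6884)/3 = ((-4767 + 81/179) - 6884)/3 = (-853212/179 - 6884)/3 = (1/3)*(-2085448/179) = -2085448/537 ≈ -3883.5)
(O + w(-61, -47)) + 33778 = (-2085448/537 + (-47 - 61)) + 33778 = (-2085448/537 - 108) + 33778 = -2143444/537 + 33778 = 15995342/537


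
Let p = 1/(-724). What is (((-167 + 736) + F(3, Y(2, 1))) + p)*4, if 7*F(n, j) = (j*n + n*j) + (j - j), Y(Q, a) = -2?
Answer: 2874997/1267 ≈ 2269.1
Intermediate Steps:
F(n, j) = 2*j*n/7 (F(n, j) = ((j*n + n*j) + (j - j))/7 = ((j*n + j*n) + 0)/7 = (2*j*n + 0)/7 = (2*j*n)/7 = 2*j*n/7)
p = -1/724 ≈ -0.0013812
(((-167 + 736) + F(3, Y(2, 1))) + p)*4 = (((-167 + 736) + (2/7)*(-2)*3) - 1/724)*4 = ((569 - 12/7) - 1/724)*4 = (3971/7 - 1/724)*4 = (2874997/5068)*4 = 2874997/1267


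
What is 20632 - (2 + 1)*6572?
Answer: 916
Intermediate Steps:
20632 - (2 + 1)*6572 = 20632 - 3*6572 = 20632 - 1*19716 = 20632 - 19716 = 916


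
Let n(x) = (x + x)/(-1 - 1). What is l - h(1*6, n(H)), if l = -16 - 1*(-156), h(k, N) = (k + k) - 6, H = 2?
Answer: 134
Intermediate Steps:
n(x) = -x (n(x) = (2*x)/(-2) = (2*x)*(-½) = -x)
h(k, N) = -6 + 2*k (h(k, N) = 2*k - 6 = -6 + 2*k)
l = 140 (l = -16 + 156 = 140)
l - h(1*6, n(H)) = 140 - (-6 + 2*(1*6)) = 140 - (-6 + 2*6) = 140 - (-6 + 12) = 140 - 1*6 = 140 - 6 = 134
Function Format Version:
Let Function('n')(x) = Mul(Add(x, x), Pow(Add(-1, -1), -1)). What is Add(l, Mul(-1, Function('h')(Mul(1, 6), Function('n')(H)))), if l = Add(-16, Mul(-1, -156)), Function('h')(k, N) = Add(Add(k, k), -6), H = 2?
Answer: 134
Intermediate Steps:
Function('n')(x) = Mul(-1, x) (Function('n')(x) = Mul(Mul(2, x), Pow(-2, -1)) = Mul(Mul(2, x), Rational(-1, 2)) = Mul(-1, x))
Function('h')(k, N) = Add(-6, Mul(2, k)) (Function('h')(k, N) = Add(Mul(2, k), -6) = Add(-6, Mul(2, k)))
l = 140 (l = Add(-16, 156) = 140)
Add(l, Mul(-1, Function('h')(Mul(1, 6), Function('n')(H)))) = Add(140, Mul(-1, Add(-6, Mul(2, Mul(1, 6))))) = Add(140, Mul(-1, Add(-6, Mul(2, 6)))) = Add(140, Mul(-1, Add(-6, 12))) = Add(140, Mul(-1, 6)) = Add(140, -6) = 134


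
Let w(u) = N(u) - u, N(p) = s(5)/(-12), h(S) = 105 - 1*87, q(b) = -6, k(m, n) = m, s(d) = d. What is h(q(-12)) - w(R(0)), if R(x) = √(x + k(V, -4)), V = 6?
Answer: 221/12 + √6 ≈ 20.866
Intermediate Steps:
h(S) = 18 (h(S) = 105 - 87 = 18)
N(p) = -5/12 (N(p) = 5/(-12) = 5*(-1/12) = -5/12)
R(x) = √(6 + x) (R(x) = √(x + 6) = √(6 + x))
w(u) = -5/12 - u
h(q(-12)) - w(R(0)) = 18 - (-5/12 - √(6 + 0)) = 18 - (-5/12 - √6) = 18 + (5/12 + √6) = 221/12 + √6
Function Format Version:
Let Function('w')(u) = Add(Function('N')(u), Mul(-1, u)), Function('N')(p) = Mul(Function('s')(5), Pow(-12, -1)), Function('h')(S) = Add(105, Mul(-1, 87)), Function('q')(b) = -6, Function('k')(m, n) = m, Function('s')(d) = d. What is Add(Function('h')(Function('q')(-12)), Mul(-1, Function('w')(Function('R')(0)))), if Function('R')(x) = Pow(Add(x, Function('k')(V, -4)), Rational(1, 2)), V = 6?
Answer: Add(Rational(221, 12), Pow(6, Rational(1, 2))) ≈ 20.866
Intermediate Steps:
Function('h')(S) = 18 (Function('h')(S) = Add(105, -87) = 18)
Function('N')(p) = Rational(-5, 12) (Function('N')(p) = Mul(5, Pow(-12, -1)) = Mul(5, Rational(-1, 12)) = Rational(-5, 12))
Function('R')(x) = Pow(Add(6, x), Rational(1, 2)) (Function('R')(x) = Pow(Add(x, 6), Rational(1, 2)) = Pow(Add(6, x), Rational(1, 2)))
Function('w')(u) = Add(Rational(-5, 12), Mul(-1, u))
Add(Function('h')(Function('q')(-12)), Mul(-1, Function('w')(Function('R')(0)))) = Add(18, Mul(-1, Add(Rational(-5, 12), Mul(-1, Pow(Add(6, 0), Rational(1, 2)))))) = Add(18, Mul(-1, Add(Rational(-5, 12), Mul(-1, Pow(6, Rational(1, 2)))))) = Add(18, Add(Rational(5, 12), Pow(6, Rational(1, 2)))) = Add(Rational(221, 12), Pow(6, Rational(1, 2)))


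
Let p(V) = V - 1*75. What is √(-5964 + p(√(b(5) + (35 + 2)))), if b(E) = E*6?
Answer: √(-6039 + √67) ≈ 77.658*I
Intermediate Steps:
b(E) = 6*E
p(V) = -75 + V (p(V) = V - 75 = -75 + V)
√(-5964 + p(√(b(5) + (35 + 2)))) = √(-5964 + (-75 + √(6*5 + (35 + 2)))) = √(-5964 + (-75 + √(30 + 37))) = √(-5964 + (-75 + √67)) = √(-6039 + √67)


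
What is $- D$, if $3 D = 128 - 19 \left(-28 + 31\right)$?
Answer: $- \frac{71}{3} \approx -23.667$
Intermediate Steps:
$D = \frac{71}{3}$ ($D = \frac{128 - 19 \left(-28 + 31\right)}{3} = \frac{128 - 57}{3} = \frac{1}{3} \cdot 71 = \frac{71}{3} \approx 23.667$)
$- D = \left(-1\right) \frac{71}{3} = - \frac{71}{3}$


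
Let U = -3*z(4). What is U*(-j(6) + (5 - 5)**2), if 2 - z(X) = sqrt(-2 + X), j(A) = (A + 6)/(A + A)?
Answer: 6 - 3*sqrt(2) ≈ 1.7574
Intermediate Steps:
j(A) = (6 + A)/(2*A) (j(A) = (6 + A)/((2*A)) = (6 + A)*(1/(2*A)) = (6 + A)/(2*A))
z(X) = 2 - sqrt(-2 + X)
U = -6 + 3*sqrt(2) (U = -3*(2 - sqrt(-2 + 4)) = -3*(2 - sqrt(2)) = -6 + 3*sqrt(2) ≈ -1.7574)
U*(-j(6) + (5 - 5)**2) = (-6 + 3*sqrt(2))*(-(6 + 6)/(2*6) + (5 - 5)**2) = (-6 + 3*sqrt(2))*(-12/(2*6) + 0**2) = (-6 + 3*sqrt(2))*(-1*1 + 0) = (-6 + 3*sqrt(2))*(-1 + 0) = (-6 + 3*sqrt(2))*(-1) = 6 - 3*sqrt(2)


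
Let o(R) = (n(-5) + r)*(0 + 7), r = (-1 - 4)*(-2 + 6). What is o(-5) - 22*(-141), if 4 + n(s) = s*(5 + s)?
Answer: 2934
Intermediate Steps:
n(s) = -4 + s*(5 + s)
r = -20 (r = -5*4 = -20)
o(R) = -168 (o(R) = ((-4 + (-5)**2 + 5*(-5)) - 20)*(0 + 7) = ((-4 + 25 - 25) - 20)*7 = (-4 - 20)*7 = -24*7 = -168)
o(-5) - 22*(-141) = -168 - 22*(-141) = -168 + 3102 = 2934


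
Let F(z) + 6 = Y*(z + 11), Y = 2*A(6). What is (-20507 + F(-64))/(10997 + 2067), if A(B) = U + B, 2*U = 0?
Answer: -21149/13064 ≈ -1.6189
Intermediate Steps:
U = 0 (U = (1/2)*0 = 0)
A(B) = B (A(B) = 0 + B = B)
Y = 12 (Y = 2*6 = 12)
F(z) = 126 + 12*z (F(z) = -6 + 12*(z + 11) = -6 + 12*(11 + z) = -6 + (132 + 12*z) = 126 + 12*z)
(-20507 + F(-64))/(10997 + 2067) = (-20507 + (126 + 12*(-64)))/(10997 + 2067) = (-20507 + (126 - 768))/13064 = (-20507 - 642)*(1/13064) = -21149*1/13064 = -21149/13064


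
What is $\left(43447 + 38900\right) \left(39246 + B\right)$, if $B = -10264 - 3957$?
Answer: $2060733675$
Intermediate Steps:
$B = -14221$
$\left(43447 + 38900\right) \left(39246 + B\right) = \left(43447 + 38900\right) \left(39246 - 14221\right) = 82347 \cdot 25025 = 2060733675$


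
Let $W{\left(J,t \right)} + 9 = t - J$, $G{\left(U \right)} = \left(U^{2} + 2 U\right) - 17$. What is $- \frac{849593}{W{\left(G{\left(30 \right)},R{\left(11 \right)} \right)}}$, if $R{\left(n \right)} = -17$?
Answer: $\frac{849593}{969} \approx 876.77$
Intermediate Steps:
$G{\left(U \right)} = -17 + U^{2} + 2 U$
$W{\left(J,t \right)} = -9 + t - J$ ($W{\left(J,t \right)} = -9 - \left(J - t\right) = -9 + t - J$)
$- \frac{849593}{W{\left(G{\left(30 \right)},R{\left(11 \right)} \right)}} = - \frac{849593}{-9 - 17 - \left(-17 + 30^{2} + 2 \cdot 30\right)} = - \frac{849593}{-9 - 17 - \left(-17 + 900 + 60\right)} = - \frac{849593}{-9 - 17 - 943} = - \frac{849593}{-969} = \left(-849593\right) \left(- \frac{1}{969}\right) = \frac{849593}{969}$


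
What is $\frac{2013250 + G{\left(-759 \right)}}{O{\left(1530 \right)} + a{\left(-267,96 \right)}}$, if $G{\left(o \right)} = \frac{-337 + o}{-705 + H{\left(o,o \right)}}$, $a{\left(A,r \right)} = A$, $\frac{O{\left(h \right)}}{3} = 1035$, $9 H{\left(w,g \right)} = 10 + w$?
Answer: $\frac{324591031}{457563} \approx 709.39$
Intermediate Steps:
$H{\left(w,g \right)} = \frac{10}{9} + \frac{w}{9}$ ($H{\left(w,g \right)} = \frac{10 + w}{9} = \frac{10}{9} + \frac{w}{9}$)
$O{\left(h \right)} = 3105$ ($O{\left(h \right)} = 3 \cdot 1035 = 3105$)
$G{\left(o \right)} = \frac{-337 + o}{- \frac{6335}{9} + \frac{o}{9}}$ ($G{\left(o \right)} = \frac{-337 + o}{-705 + \left(\frac{10}{9} + \frac{o}{9}\right)} = \frac{-337 + o}{- \frac{6335}{9} + \frac{o}{9}}$)
$\frac{2013250 + G{\left(-759 \right)}}{O{\left(1530 \right)} + a{\left(-267,96 \right)}} = \frac{2013250 + \frac{9 \left(-337 - 759\right)}{-6335 - 759}}{3105 - 267} = \frac{2013250 + 9 \frac{1}{-7094} \left(-1096\right)}{2838} = \left(2013250 + 9 \left(- \frac{1}{7094}\right) \left(-1096\right)\right) \frac{1}{2838} = \left(2013250 + \frac{4932}{3547}\right) \frac{1}{2838} = \frac{7141002682}{3547} \cdot \frac{1}{2838} = \frac{324591031}{457563}$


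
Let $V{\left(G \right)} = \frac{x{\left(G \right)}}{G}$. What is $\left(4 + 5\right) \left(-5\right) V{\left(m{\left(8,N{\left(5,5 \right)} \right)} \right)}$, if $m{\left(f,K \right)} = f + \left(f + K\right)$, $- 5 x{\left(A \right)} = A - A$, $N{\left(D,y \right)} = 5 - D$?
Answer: $0$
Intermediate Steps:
$x{\left(A \right)} = 0$ ($x{\left(A \right)} = - \frac{A - A}{5} = \left(- \frac{1}{5}\right) 0 = 0$)
$m{\left(f,K \right)} = K + 2 f$ ($m{\left(f,K \right)} = f + \left(K + f\right) = K + 2 f$)
$V{\left(G \right)} = 0$ ($V{\left(G \right)} = \frac{0}{G} = 0$)
$\left(4 + 5\right) \left(-5\right) V{\left(m{\left(8,N{\left(5,5 \right)} \right)} \right)} = \left(4 + 5\right) \left(-5\right) 0 = 9 \left(-5\right) 0 = \left(-45\right) 0 = 0$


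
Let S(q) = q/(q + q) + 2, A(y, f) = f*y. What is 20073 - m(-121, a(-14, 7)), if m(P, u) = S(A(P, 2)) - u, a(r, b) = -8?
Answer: 40125/2 ≈ 20063.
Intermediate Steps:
S(q) = 5/2 (S(q) = q/((2*q)) + 2 = (1/(2*q))*q + 2 = ½ + 2 = 5/2)
m(P, u) = 5/2 - u
20073 - m(-121, a(-14, 7)) = 20073 - (5/2 - 1*(-8)) = 20073 - (5/2 + 8) = 20073 - 1*21/2 = 20073 - 21/2 = 40125/2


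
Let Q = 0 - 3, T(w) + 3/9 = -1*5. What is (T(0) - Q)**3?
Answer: -343/27 ≈ -12.704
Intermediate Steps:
T(w) = -16/3 (T(w) = -1/3 - 1*5 = -1/3 - 5 = -16/3)
Q = -3
(T(0) - Q)**3 = (-16/3 - 1*(-3))**3 = (-16/3 + 3)**3 = (-7/3)**3 = -343/27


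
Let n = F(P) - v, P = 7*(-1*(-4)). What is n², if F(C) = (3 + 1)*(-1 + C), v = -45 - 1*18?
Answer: 29241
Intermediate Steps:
v = -63 (v = -45 - 18 = -63)
P = 28 (P = 7*4 = 28)
F(C) = -4 + 4*C (F(C) = 4*(-1 + C) = -4 + 4*C)
n = 171 (n = (-4 + 4*28) - 1*(-63) = (-4 + 112) + 63 = 108 + 63 = 171)
n² = 171² = 29241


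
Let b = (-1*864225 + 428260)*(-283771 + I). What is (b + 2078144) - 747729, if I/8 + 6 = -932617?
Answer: 3376443443990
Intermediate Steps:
I = -7460984 (I = -48 + 8*(-932617) = -48 - 7460936 = -7460984)
b = 3376442113575 (b = (-1*864225 + 428260)*(-283771 - 7460984) = (-864225 + 428260)*(-7744755) = -435965*(-7744755) = 3376442113575)
(b + 2078144) - 747729 = (3376442113575 + 2078144) - 747729 = 3376444191719 - 747729 = 3376443443990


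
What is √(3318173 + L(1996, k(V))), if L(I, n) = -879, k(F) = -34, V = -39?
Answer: √3317294 ≈ 1821.3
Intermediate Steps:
√(3318173 + L(1996, k(V))) = √(3318173 - 879) = √3317294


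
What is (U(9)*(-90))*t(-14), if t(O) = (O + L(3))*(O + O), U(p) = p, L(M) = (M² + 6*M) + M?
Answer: 362880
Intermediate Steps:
L(M) = M² + 7*M
t(O) = 2*O*(30 + O) (t(O) = (O + 3*(7 + 3))*(O + O) = (O + 3*10)*(2*O) = (O + 30)*(2*O) = (30 + O)*(2*O) = 2*O*(30 + O))
(U(9)*(-90))*t(-14) = (9*(-90))*(2*(-14)*(30 - 14)) = -1620*(-14)*16 = -810*(-448) = 362880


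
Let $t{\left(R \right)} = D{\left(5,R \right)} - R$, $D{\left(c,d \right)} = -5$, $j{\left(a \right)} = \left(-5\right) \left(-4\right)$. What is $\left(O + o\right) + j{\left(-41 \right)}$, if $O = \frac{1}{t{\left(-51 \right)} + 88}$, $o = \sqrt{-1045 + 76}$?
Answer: $\frac{2681}{134} + i \sqrt{969} \approx 20.007 + 31.129 i$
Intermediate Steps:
$j{\left(a \right)} = 20$
$o = i \sqrt{969}$ ($o = \sqrt{-969} = i \sqrt{969} \approx 31.129 i$)
$t{\left(R \right)} = -5 - R$
$O = \frac{1}{134}$ ($O = \frac{1}{\left(-5 - -51\right) + 88} = \frac{1}{\left(-5 + 51\right) + 88} = \frac{1}{46 + 88} = \frac{1}{134} \approx 0.0074627$)
$\left(O + o\right) + j{\left(-41 \right)} = \left(\frac{1}{134} + i \sqrt{969}\right) + 20 = \frac{2681}{134} + i \sqrt{969}$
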